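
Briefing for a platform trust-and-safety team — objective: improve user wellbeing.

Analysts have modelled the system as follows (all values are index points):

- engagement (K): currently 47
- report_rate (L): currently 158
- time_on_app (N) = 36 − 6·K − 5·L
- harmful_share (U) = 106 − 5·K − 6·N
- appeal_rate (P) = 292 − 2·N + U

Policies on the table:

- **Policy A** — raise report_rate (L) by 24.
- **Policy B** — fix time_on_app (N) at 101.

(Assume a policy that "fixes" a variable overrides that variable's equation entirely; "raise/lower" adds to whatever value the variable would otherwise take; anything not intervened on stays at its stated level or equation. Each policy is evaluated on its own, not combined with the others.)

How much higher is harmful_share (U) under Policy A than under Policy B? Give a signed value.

Policy A (L + 24):
  K = 47
  L = 158 + 24 = 182
  N = 36 − 6·47 − 5·182 = -1156
  U = 106 − 5·47 − 6·(-1156) = 6807
Policy B (N := 101):
  K = 47
  L = 158
  N = 101
  U = 106 − 5·47 − 6·101 = -735
U: 6807 − (-735) = 7542

7542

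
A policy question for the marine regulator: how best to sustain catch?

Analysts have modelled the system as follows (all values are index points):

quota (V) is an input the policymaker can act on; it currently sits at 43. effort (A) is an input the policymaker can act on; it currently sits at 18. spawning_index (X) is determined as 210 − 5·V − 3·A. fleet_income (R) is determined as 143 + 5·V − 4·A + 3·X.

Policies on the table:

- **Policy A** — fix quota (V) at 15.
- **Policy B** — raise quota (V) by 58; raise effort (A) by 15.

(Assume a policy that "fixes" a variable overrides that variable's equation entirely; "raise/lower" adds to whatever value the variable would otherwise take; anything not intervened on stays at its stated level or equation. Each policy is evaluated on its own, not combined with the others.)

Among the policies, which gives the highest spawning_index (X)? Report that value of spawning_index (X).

Policy A (V := 15):
  V = 15
  A = 18
  X = 210 − 5·15 − 3·18 = 81
Policy B (V + 58, A + 15):
  V = 43 + 58 = 101
  A = 18 + 15 = 33
  X = 210 − 5·101 − 3·33 = -394
Comparing — Policy A: X=81, Policy B: X=-394. Highest is 81 (Policy A).

81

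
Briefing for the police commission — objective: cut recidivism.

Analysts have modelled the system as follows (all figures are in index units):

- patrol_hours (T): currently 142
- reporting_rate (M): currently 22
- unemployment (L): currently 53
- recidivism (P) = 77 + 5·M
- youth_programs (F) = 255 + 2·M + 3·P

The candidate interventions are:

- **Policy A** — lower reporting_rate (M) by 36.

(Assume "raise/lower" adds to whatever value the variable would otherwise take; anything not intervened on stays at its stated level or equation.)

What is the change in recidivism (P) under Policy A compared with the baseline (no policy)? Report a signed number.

-180

Baseline:
  M = 22
  P = 77 + 5·22 = 187
Policy A (M − 36):
  M = 22 − 36 = -14
  P = 77 + 5·(-14) = 7
Change in P: 7 − 187 = -180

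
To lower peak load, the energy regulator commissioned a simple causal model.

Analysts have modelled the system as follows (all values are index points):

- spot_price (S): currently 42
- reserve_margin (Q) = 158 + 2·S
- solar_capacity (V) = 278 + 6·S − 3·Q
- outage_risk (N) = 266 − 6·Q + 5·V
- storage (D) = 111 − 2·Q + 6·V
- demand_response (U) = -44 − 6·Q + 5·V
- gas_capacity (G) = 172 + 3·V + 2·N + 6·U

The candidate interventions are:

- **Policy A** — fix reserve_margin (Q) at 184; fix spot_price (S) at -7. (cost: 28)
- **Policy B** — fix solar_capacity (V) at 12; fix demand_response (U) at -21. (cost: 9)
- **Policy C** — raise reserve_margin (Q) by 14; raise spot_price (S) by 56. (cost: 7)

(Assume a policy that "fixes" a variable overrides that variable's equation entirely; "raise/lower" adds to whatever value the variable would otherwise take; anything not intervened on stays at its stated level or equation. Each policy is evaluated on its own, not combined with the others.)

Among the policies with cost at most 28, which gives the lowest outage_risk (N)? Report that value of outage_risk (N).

Policy A (Q := 184, S := -7):
  S = -7
  Q = 184
  V = 278 + 6·(-7) − 3·184 = -316
  N = 266 − 6·184 + 5·(-316) = -2418
Policy B (V := 12, U := -21):
  S = 42
  Q = 158 + 2·42 = 242
  V = 12
  N = 266 − 6·242 + 5·12 = -1126
Policy C (Q + 14, S + 56):
  S = 42 + 56 = 98
  Q = 158 + 2·98 (+14 from intervention) = 368
  V = 278 + 6·98 − 3·368 = -238
  N = 266 − 6·368 + 5·(-238) = -3132
Comparing — Policy A: N=-2418, Policy B: N=-1126, Policy C: N=-3132. Lowest is -3132 (Policy C).

-3132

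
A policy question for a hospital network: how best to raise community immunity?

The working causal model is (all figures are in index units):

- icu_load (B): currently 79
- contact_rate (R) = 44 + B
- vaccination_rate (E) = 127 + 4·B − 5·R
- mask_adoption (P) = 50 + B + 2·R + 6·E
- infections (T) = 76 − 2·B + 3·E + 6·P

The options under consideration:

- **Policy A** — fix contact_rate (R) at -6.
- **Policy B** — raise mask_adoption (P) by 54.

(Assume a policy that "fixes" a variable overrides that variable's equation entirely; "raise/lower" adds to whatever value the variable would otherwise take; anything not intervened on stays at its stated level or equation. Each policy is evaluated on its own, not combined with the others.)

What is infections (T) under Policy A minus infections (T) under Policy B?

23283

Policy A (R := -6):
  B = 79
  R = -6
  E = 127 + 4·79 − 5·(-6) = 473
  P = 50 + 79 + 2·(-6) + 6·473 = 2955
  T = 76 − 2·79 + 3·473 + 6·2955 = 19067
Policy B (P + 54):
  B = 79
  R = 44 + 79 = 123
  E = 127 + 4·79 − 5·123 = -172
  P = 50 + 79 + 2·123 + 6·(-172) (+54 from intervention) = -603
  T = 76 − 2·79 + 3·(-172) + 6·(-603) = -4216
T: 19067 − (-4216) = 23283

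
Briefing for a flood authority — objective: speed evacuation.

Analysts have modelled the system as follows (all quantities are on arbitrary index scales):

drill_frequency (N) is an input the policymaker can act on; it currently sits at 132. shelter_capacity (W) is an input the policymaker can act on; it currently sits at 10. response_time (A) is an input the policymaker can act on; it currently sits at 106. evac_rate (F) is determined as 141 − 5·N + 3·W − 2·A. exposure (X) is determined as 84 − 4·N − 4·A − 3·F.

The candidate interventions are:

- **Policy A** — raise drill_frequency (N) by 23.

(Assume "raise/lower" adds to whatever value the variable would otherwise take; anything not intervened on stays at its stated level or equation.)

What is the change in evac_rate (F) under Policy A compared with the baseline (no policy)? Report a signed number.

-115

Baseline:
  N = 132
  W = 10
  A = 106
  F = 141 − 5·132 + 3·10 − 2·106 = -701
Policy A (N + 23):
  N = 132 + 23 = 155
  W = 10
  A = 106
  F = 141 − 5·155 + 3·10 − 2·106 = -816
Change in F: -816 − (-701) = -115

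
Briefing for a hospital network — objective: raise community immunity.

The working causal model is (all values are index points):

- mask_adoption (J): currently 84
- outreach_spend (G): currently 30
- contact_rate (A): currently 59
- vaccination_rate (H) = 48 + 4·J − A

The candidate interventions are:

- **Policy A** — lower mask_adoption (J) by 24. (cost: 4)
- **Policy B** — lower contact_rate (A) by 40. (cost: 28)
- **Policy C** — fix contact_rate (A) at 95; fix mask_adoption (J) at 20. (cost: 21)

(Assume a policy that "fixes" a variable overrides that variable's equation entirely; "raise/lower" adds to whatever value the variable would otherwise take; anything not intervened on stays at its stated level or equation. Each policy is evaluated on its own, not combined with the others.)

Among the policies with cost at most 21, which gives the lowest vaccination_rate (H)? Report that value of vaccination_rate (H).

33

Policy A (J − 24):
  J = 84 − 24 = 60
  A = 59
  H = 48 + 4·60 − 59 = 229
Policy C (A := 95, J := 20):
  J = 20
  A = 95
  H = 48 + 4·20 − 95 = 33
Comparing — Policy A: H=229, Policy C: H=33. Lowest is 33 (Policy C).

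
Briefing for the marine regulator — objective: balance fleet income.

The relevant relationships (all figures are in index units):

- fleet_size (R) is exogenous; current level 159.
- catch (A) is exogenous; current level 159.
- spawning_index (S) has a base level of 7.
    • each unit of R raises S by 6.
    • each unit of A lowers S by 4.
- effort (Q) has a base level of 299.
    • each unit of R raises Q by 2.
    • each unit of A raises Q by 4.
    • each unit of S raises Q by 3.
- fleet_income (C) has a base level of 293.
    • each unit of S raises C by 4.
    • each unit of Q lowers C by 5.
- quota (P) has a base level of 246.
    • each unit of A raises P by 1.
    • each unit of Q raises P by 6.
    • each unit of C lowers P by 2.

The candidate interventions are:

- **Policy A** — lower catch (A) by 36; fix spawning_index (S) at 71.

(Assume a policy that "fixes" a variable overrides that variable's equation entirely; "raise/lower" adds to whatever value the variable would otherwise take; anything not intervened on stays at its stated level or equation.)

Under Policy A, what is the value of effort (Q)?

1322

Policy A (A − 36, S := 71):
  R = 159
  A = 159 − 36 = 123
  S = 71
  Q = 299 + 2·159 + 4·123 + 3·71 = 1322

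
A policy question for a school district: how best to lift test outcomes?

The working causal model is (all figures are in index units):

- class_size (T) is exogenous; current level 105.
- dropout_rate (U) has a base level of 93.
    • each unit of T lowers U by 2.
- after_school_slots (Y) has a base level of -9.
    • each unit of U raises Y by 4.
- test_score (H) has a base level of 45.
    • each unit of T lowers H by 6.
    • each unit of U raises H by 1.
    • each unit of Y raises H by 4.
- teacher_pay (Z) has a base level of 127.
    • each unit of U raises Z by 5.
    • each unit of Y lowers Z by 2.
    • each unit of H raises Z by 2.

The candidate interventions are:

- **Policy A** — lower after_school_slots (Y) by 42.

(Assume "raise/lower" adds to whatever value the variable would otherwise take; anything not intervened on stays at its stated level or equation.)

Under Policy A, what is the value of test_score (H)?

-2778

Policy A (Y − 42):
  T = 105
  U = 93 − 2·105 = -117
  Y = -9 + 4·(-117) (−42 from intervention) = -519
  H = 45 − 6·105 + (-117) + 4·(-519) = -2778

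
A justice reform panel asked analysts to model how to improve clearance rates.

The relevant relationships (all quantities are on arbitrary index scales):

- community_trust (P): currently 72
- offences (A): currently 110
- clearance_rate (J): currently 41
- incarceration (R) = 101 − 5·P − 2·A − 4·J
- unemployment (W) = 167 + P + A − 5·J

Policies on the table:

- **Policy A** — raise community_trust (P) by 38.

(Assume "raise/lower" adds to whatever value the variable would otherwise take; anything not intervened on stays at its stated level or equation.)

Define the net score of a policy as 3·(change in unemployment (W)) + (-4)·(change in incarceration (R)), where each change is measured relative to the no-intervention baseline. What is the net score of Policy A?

Baseline:
  P = 72
  A = 110
  J = 41
  R = 101 − 5·72 − 2·110 − 4·41 = -643
  W = 167 + 72 + 110 − 5·41 = 144
Policy A (P + 38):
  P = 72 + 38 = 110
  A = 110
  J = 41
  R = 101 − 5·110 − 2·110 − 4·41 = -833
  W = 167 + 110 + 110 − 5·41 = 182
ΔW = 182 − 144 = 38; ΔR = -833 − (-643) = -190
Score = 3·38 + (-4)·(-190) = 874

874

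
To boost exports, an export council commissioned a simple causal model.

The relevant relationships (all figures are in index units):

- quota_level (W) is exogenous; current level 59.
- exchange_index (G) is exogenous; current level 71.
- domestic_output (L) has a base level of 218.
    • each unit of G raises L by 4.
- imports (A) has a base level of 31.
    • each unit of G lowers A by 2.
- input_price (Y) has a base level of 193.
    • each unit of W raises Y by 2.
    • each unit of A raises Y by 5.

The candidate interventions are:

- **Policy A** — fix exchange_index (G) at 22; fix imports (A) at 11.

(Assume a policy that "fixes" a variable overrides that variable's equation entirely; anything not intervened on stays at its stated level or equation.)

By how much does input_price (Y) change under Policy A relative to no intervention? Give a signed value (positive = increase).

610

Baseline:
  W = 59
  G = 71
  A = 31 − 2·71 = -111
  Y = 193 + 2·59 + 5·(-111) = -244
Policy A (G := 22, A := 11):
  W = 59
  G = 22
  A = 11
  Y = 193 + 2·59 + 5·11 = 366
Change in Y: 366 − (-244) = 610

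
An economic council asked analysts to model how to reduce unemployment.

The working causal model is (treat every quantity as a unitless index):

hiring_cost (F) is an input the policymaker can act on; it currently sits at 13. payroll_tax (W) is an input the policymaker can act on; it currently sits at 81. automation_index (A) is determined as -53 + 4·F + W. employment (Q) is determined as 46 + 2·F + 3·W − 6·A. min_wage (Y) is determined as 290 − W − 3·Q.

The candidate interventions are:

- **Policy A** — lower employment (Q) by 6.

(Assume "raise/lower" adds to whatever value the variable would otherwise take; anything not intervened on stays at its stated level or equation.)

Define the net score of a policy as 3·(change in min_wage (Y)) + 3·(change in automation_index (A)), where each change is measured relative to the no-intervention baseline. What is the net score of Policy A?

54

Baseline:
  F = 13
  W = 81
  A = -53 + 4·13 + 81 = 80
  Q = 46 + 2·13 + 3·81 − 6·80 = -165
  Y = 290 − 81 − 3·(-165) = 704
Policy A (Q − 6):
  F = 13
  W = 81
  A = -53 + 4·13 + 81 = 80
  Q = 46 + 2·13 + 3·81 − 6·80 (−6 from intervention) = -171
  Y = 290 − 81 − 3·(-171) = 722
ΔY = 722 − 704 = 18; ΔA = 80 − 80 = 0
Score = 3·18 + 3·0 = 54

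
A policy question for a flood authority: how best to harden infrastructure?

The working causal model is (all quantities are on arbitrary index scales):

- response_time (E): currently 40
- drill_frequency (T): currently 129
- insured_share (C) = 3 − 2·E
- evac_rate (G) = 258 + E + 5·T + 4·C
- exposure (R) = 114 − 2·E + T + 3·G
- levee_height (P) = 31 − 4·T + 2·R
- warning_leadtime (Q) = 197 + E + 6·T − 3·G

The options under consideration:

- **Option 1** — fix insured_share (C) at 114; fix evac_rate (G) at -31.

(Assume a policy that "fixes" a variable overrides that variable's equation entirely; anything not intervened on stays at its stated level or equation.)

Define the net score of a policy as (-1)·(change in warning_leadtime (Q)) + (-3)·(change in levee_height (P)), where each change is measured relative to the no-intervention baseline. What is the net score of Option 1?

Baseline:
  E = 40
  T = 129
  C = 3 − 2·40 = -77
  G = 258 + 40 + 5·129 + 4·(-77) = 635
  R = 114 − 2·40 + 129 + 3·635 = 2068
  P = 31 − 4·129 + 2·2068 = 3651
  Q = 197 + 40 + 6·129 − 3·635 = -894
Option 1 (C := 114, G := -31):
  E = 40
  T = 129
  C = 114
  G = -31
  R = 114 − 2·40 + 129 + 3·(-31) = 70
  P = 31 − 4·129 + 2·70 = -345
  Q = 197 + 40 + 6·129 − 3·(-31) = 1104
ΔQ = 1104 − (-894) = 1998; ΔP = -345 − 3651 = -3996
Score = (-1)·1998 + (-3)·(-3996) = 9990

9990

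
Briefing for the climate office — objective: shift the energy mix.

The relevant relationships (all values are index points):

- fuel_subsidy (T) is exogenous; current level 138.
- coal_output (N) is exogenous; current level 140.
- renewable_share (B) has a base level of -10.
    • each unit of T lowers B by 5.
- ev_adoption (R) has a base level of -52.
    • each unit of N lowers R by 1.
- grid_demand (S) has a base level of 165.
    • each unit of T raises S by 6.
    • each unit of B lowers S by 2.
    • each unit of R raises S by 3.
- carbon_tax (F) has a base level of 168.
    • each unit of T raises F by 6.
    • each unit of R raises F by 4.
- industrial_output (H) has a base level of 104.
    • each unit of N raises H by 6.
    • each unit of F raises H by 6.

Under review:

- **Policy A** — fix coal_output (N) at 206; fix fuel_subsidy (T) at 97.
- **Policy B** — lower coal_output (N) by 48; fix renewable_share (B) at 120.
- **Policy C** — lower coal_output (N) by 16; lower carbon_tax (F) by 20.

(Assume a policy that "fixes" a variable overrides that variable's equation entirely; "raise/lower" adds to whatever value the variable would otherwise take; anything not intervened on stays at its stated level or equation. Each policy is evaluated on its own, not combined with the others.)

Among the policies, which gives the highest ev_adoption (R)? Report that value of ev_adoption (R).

-144

Policy A (N := 206, T := 97):
  N = 206
  R = -52 − 206 = -258
Policy B (N − 48, B := 120):
  N = 140 − 48 = 92
  R = -52 − 92 = -144
Policy C (N − 16, F − 20):
  N = 140 − 16 = 124
  R = -52 − 124 = -176
Comparing — Policy A: R=-258, Policy B: R=-144, Policy C: R=-176. Highest is -144 (Policy B).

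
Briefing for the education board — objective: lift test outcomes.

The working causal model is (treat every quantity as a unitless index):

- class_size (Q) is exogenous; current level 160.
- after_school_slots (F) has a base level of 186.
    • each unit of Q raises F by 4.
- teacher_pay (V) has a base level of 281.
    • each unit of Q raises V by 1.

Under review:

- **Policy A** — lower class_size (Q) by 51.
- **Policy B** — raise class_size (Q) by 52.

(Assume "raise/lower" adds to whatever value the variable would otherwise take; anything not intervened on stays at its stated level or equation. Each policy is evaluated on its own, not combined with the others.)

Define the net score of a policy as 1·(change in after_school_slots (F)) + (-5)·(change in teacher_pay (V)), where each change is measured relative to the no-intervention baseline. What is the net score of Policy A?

Baseline:
  Q = 160
  F = 186 + 4·160 = 826
  V = 281 + 160 = 441
Policy A (Q − 51):
  Q = 160 − 51 = 109
  F = 186 + 4·109 = 622
  V = 281 + 109 = 390
ΔF = 622 − 826 = -204; ΔV = 390 − 441 = -51
Score = 1·(-204) + (-5)·(-51) = 51

51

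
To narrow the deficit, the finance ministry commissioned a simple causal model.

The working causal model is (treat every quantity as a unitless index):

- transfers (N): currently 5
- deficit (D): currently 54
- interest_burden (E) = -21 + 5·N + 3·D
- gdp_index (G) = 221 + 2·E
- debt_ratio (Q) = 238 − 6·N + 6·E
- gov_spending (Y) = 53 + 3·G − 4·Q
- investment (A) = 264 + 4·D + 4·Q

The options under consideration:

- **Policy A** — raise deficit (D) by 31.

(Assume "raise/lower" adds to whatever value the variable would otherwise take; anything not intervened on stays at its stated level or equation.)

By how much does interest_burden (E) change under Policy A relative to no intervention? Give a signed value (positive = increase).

Baseline:
  N = 5
  D = 54
  E = -21 + 5·5 + 3·54 = 166
Policy A (D + 31):
  N = 5
  D = 54 + 31 = 85
  E = -21 + 5·5 + 3·85 = 259
Change in E: 259 − 166 = 93

93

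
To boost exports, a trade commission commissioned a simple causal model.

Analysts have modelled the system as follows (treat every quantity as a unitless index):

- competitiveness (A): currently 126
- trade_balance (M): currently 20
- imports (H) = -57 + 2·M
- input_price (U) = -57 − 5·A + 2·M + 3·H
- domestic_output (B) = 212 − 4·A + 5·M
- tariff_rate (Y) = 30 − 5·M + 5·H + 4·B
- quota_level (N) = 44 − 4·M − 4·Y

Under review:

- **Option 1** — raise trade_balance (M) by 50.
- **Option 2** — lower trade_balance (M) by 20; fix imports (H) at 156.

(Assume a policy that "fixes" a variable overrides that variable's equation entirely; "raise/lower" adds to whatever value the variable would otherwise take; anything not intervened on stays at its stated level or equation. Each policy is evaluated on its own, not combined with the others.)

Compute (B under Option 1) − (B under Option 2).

350

Option 1 (M + 50):
  A = 126
  M = 20 + 50 = 70
  B = 212 − 4·126 + 5·70 = 58
Option 2 (M − 20, H := 156):
  A = 126
  M = 20 − 20 = 0
  B = 212 − 4·126 + 5·0 = -292
B: 58 − (-292) = 350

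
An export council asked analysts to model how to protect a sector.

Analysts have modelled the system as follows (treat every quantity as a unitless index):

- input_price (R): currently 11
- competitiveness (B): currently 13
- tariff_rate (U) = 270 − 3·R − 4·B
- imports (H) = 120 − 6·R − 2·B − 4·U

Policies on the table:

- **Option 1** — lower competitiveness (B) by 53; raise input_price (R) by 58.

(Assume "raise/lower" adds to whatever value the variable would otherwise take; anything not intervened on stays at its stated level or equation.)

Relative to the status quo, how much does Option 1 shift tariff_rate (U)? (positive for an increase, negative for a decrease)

38

Baseline:
  R = 11
  B = 13
  U = 270 − 3·11 − 4·13 = 185
Option 1 (B − 53, R + 58):
  R = 11 + 58 = 69
  B = 13 − 53 = -40
  U = 270 − 3·69 − 4·(-40) = 223
Change in U: 223 − 185 = 38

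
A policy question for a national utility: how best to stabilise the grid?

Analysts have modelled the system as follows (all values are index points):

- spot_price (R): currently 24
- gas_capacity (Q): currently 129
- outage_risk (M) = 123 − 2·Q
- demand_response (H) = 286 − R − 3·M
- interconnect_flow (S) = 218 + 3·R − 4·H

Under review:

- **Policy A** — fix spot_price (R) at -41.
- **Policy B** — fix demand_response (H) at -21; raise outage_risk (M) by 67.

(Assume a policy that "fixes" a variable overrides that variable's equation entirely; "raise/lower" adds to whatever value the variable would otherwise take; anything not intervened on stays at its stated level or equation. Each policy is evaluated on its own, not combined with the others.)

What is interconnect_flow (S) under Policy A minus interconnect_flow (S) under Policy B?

-3207

Policy A (R := -41):
  R = -41
  Q = 129
  M = 123 − 2·129 = -135
  H = 286 − (-41) − 3·(-135) = 732
  S = 218 + 3·(-41) − 4·732 = -2833
Policy B (H := -21, M + 67):
  R = 24
  Q = 129
  M = 123 − 2·129 (+67 from intervention) = -68
  H = -21
  S = 218 + 3·24 − 4·(-21) = 374
S: -2833 − 374 = -3207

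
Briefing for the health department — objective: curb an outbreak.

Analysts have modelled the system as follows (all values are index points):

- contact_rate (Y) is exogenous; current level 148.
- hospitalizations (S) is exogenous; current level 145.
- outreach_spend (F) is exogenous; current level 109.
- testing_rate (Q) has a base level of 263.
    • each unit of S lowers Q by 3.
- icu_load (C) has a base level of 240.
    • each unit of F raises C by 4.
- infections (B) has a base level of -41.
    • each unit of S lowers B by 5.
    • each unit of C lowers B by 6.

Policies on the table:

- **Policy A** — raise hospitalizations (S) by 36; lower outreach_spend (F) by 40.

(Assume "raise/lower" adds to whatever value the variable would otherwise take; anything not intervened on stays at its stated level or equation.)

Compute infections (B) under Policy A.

-4042

Policy A (S + 36, F − 40):
  S = 145 + 36 = 181
  F = 109 − 40 = 69
  C = 240 + 4·69 = 516
  B = -41 − 5·181 − 6·516 = -4042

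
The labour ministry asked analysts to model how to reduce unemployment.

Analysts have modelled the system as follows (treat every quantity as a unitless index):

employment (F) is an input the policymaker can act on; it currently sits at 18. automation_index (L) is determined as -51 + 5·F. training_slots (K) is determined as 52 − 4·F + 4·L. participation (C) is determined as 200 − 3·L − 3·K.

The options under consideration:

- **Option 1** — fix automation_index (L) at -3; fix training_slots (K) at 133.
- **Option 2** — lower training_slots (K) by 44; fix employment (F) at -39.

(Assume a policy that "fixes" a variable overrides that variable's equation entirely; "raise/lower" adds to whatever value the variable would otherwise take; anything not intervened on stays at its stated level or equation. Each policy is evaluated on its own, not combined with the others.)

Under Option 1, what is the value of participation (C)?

-190

Option 1 (L := -3, K := 133):
  F = 18
  L = -3
  K = 133
  C = 200 − 3·(-3) − 3·133 = -190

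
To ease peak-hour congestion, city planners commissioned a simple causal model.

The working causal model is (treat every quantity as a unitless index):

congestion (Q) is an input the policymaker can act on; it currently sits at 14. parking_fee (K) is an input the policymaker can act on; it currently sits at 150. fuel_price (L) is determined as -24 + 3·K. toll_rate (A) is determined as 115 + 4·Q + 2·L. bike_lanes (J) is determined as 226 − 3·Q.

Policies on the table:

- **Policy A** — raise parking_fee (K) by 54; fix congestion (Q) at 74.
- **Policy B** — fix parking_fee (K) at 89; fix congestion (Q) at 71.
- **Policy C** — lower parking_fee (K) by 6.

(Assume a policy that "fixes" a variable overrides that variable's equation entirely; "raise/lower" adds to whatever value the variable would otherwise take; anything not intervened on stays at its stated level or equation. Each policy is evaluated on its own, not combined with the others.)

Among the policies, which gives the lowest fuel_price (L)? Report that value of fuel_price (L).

Policy A (K + 54, Q := 74):
  K = 150 + 54 = 204
  L = -24 + 3·204 = 588
Policy B (K := 89, Q := 71):
  K = 89
  L = -24 + 3·89 = 243
Policy C (K − 6):
  K = 150 − 6 = 144
  L = -24 + 3·144 = 408
Comparing — Policy A: L=588, Policy B: L=243, Policy C: L=408. Lowest is 243 (Policy B).

243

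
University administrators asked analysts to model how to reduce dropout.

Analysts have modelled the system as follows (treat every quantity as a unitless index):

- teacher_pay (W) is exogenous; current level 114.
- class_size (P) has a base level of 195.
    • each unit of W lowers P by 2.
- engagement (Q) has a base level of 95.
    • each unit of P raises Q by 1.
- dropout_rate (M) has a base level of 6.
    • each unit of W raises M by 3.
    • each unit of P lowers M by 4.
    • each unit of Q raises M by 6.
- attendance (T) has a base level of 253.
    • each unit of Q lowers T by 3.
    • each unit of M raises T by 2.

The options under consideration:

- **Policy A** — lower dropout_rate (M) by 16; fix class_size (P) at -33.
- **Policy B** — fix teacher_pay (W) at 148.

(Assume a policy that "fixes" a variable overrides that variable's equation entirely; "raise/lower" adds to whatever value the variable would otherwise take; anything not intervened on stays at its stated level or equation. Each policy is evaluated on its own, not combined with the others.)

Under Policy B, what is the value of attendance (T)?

1907

Policy B (W := 148):
  W = 148
  P = 195 − 2·148 = -101
  Q = 95 + (-101) = -6
  M = 6 + 3·148 − 4·(-101) + 6·(-6) = 818
  T = 253 − 3·(-6) + 2·818 = 1907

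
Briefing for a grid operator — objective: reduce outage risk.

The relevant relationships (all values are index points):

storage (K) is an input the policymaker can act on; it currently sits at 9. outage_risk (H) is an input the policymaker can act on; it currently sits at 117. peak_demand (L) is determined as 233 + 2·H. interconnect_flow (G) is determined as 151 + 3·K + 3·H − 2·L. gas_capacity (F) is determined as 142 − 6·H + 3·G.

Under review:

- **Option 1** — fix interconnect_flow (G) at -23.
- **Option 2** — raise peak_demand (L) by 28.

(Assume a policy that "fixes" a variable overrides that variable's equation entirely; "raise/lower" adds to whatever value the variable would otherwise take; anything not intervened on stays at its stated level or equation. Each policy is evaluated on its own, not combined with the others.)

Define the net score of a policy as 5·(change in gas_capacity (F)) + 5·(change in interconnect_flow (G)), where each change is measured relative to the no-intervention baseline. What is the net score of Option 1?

7640

Baseline:
  K = 9
  H = 117
  L = 233 + 2·117 = 467
  G = 151 + 3·9 + 3·117 − 2·467 = -405
  F = 142 − 6·117 + 3·(-405) = -1775
Option 1 (G := -23):
  K = 9
  H = 117
  L = 233 + 2·117 = 467
  G = -23
  F = 142 − 6·117 + 3·(-23) = -629
ΔF = -629 − (-1775) = 1146; ΔG = -23 − (-405) = 382
Score = 5·1146 + 5·382 = 7640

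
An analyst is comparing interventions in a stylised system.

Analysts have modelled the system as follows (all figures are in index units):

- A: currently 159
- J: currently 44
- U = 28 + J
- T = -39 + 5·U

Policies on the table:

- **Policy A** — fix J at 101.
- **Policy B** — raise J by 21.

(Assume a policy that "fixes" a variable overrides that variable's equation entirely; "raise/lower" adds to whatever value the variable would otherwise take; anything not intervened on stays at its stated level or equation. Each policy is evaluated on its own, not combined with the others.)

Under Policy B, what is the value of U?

93

Policy B (J + 21):
  J = 44 + 21 = 65
  U = 28 + 65 = 93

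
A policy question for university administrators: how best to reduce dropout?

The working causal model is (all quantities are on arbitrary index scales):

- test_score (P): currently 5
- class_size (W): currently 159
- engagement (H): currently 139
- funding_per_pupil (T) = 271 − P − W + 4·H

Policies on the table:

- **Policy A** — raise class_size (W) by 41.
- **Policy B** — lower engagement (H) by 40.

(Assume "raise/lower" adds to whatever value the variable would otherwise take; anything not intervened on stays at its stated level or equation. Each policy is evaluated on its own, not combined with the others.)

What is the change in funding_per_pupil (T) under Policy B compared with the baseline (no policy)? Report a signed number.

Baseline:
  P = 5
  W = 159
  H = 139
  T = 271 − 5 − 159 + 4·139 = 663
Policy B (H − 40):
  P = 5
  W = 159
  H = 139 − 40 = 99
  T = 271 − 5 − 159 + 4·99 = 503
Change in T: 503 − 663 = -160

-160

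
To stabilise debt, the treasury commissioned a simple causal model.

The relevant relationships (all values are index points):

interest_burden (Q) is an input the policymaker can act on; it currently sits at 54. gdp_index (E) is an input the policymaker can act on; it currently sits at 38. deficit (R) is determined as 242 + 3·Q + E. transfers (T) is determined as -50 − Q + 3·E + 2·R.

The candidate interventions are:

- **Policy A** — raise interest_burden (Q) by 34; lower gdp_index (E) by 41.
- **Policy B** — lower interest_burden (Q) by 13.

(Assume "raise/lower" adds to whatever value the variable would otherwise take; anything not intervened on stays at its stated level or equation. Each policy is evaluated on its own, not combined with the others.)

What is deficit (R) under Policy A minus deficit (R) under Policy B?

Policy A (Q + 34, E − 41):
  Q = 54 + 34 = 88
  E = 38 − 41 = -3
  R = 242 + 3·88 + (-3) = 503
Policy B (Q − 13):
  Q = 54 − 13 = 41
  E = 38
  R = 242 + 3·41 + 38 = 403
R: 503 − 403 = 100

100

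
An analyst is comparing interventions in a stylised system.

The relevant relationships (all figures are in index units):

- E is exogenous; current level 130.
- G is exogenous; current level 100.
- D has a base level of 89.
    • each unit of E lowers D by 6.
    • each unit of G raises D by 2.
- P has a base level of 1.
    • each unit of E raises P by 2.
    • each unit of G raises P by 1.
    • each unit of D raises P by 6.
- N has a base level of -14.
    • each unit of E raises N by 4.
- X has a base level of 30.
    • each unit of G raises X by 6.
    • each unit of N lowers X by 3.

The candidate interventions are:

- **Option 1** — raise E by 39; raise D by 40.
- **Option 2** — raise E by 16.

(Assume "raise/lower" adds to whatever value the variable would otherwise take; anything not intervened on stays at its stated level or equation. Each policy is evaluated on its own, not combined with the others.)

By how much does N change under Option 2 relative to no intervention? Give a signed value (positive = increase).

Baseline:
  E = 130
  N = -14 + 4·130 = 506
Option 2 (E + 16):
  E = 130 + 16 = 146
  N = -14 + 4·146 = 570
Change in N: 570 − 506 = 64

64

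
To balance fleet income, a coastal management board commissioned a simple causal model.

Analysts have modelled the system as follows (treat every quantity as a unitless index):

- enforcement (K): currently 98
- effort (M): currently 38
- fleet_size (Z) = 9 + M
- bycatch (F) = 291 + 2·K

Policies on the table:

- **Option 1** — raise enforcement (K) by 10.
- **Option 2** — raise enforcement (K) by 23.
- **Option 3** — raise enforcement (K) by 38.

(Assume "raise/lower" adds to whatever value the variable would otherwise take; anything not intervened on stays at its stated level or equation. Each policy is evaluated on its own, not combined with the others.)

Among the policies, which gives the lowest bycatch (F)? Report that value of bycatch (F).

Option 1 (K + 10):
  K = 98 + 10 = 108
  F = 291 + 2·108 = 507
Option 2 (K + 23):
  K = 98 + 23 = 121
  F = 291 + 2·121 = 533
Option 3 (K + 38):
  K = 98 + 38 = 136
  F = 291 + 2·136 = 563
Comparing — Option 1: F=507, Option 2: F=533, Option 3: F=563. Lowest is 507 (Option 1).

507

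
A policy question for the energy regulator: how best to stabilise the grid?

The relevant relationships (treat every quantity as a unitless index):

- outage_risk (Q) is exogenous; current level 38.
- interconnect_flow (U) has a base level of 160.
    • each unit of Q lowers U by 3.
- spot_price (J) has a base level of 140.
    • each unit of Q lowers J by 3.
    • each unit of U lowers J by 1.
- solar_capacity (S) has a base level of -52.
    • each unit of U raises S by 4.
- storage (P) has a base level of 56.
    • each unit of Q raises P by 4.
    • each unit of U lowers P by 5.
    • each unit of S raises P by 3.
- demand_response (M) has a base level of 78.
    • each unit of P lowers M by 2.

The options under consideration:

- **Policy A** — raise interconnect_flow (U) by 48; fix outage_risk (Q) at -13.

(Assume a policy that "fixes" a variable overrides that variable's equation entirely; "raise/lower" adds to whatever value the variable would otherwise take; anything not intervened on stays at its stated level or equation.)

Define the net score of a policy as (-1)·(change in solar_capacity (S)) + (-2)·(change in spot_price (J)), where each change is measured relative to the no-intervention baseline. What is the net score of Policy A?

Baseline:
  Q = 38
  U = 160 − 3·38 = 46
  J = 140 − 3·38 − 46 = -20
  S = -52 + 4·46 = 132
Policy A (U + 48, Q := -13):
  Q = -13
  U = 160 − 3·(-13) (+48 from intervention) = 247
  J = 140 − 3·(-13) − 247 = -68
  S = -52 + 4·247 = 936
ΔS = 936 − 132 = 804; ΔJ = -68 − (-20) = -48
Score = (-1)·804 + (-2)·(-48) = -708

-708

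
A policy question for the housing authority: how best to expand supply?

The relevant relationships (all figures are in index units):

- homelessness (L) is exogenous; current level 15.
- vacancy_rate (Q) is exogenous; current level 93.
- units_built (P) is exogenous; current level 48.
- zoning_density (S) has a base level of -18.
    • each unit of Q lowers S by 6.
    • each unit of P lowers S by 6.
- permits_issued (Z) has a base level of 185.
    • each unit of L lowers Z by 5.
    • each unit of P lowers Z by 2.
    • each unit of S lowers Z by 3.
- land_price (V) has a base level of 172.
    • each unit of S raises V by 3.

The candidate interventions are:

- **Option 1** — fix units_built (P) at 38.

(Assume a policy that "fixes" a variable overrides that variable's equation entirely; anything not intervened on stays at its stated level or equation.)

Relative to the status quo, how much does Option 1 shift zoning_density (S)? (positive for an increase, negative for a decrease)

Baseline:
  Q = 93
  P = 48
  S = -18 − 6·93 − 6·48 = -864
Option 1 (P := 38):
  Q = 93
  P = 38
  S = -18 − 6·93 − 6·38 = -804
Change in S: -804 − (-864) = 60

60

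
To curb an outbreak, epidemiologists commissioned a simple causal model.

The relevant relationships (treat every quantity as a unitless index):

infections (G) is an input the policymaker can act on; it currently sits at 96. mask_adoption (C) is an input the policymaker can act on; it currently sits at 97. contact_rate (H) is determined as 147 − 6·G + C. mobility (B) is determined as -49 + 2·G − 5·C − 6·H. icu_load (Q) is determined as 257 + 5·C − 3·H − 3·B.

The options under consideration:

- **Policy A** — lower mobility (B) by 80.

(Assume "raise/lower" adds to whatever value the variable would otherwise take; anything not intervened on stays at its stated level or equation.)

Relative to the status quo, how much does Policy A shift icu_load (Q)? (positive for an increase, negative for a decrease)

Baseline:
  G = 96
  C = 97
  H = 147 − 6·96 + 97 = -332
  B = -49 + 2·96 − 5·97 − 6·(-332) = 1650
  Q = 257 + 5·97 − 3·(-332) − 3·1650 = -3212
Policy A (B − 80):
  G = 96
  C = 97
  H = 147 − 6·96 + 97 = -332
  B = -49 + 2·96 − 5·97 − 6·(-332) (−80 from intervention) = 1570
  Q = 257 + 5·97 − 3·(-332) − 3·1570 = -2972
Change in Q: -2972 − (-3212) = 240

240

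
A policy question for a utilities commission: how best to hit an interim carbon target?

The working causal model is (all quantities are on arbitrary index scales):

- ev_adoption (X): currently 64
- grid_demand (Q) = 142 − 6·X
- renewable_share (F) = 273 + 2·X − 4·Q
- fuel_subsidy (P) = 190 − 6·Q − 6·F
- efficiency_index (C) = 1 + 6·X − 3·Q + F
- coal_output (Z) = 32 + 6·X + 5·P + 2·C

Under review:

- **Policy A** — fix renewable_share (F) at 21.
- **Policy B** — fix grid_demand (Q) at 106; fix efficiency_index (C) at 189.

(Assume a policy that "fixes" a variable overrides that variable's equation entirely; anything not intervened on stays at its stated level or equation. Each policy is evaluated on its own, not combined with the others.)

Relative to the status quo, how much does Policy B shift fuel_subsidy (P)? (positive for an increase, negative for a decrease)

6264

Baseline:
  X = 64
  Q = 142 − 6·64 = -242
  F = 273 + 2·64 − 4·(-242) = 1369
  P = 190 − 6·(-242) − 6·1369 = -6572
Policy B (Q := 106, C := 189):
  X = 64
  Q = 106
  F = 273 + 2·64 − 4·106 = -23
  P = 190 − 6·106 − 6·(-23) = -308
Change in P: -308 − (-6572) = 6264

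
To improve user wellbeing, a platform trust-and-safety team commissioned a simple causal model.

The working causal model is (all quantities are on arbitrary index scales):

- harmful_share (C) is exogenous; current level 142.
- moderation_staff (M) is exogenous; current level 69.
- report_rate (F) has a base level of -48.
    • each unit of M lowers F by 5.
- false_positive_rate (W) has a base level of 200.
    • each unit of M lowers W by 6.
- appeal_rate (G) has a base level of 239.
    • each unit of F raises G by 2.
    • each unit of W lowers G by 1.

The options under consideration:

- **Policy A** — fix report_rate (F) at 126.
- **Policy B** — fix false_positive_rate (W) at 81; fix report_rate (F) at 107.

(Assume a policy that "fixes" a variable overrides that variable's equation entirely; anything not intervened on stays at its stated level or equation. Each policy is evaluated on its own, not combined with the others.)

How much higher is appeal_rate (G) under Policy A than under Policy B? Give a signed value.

333

Policy A (F := 126):
  M = 69
  F = 126
  W = 200 − 6·69 = -214
  G = 239 + 2·126 − (-214) = 705
Policy B (W := 81, F := 107):
  M = 69
  F = 107
  W = 81
  G = 239 + 2·107 − 81 = 372
G: 705 − 372 = 333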